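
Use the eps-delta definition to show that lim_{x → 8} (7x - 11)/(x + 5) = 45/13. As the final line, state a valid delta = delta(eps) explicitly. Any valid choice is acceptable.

delta = min(13/2, (169/92)eps)

Let eps > 0. We want delta > 0 with 0 < |x − 8| < delta ⇒ |(7x - 11)/(x + 5) − (45/13)| < eps.
Combining over a common denominator, (7x - 11)/(x + 5) − (45/13) = [(7x - 11)·13 − 45·(x + 5)] / [13·(x + 5)] = 46(x − 8) / (13(x + 5)).
So |(7x - 11)/(x + 5) − (45/13)| = 46|x − 8| / (13·|x + 5|).
Restrict delta ≤ 13/2. Then |x − 8| < 13/2 gives |x + 5| = |(x − 8) + 13| ≥ 13 − 13/2 = 13/2.
Hence |(7x - 11)/(x + 5) − (45/13)| < 46|x − 8|/(13·(13/2)) = (92/169)|x − 8|, which is < eps once |x − 8| < (169/92)eps.
Take delta = min(13/2, (169/92)eps). Then 0 < |x − 8| < delta forces both bounds, so |(7x - 11)/(x + 5) − (45/13)| < eps.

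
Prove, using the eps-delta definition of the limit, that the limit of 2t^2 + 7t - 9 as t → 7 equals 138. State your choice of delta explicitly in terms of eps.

delta = min(2, eps/39)

Fix eps > 0. We want delta > 0 such that 0 < |t − 7| < delta implies |(2t^2 + 7t - 9) − 138| < eps.
(2t^2 + 7t - 9) − 138 = 2t^2 + 7t - 147 = (t − 7)(2t + 21).
So |(2t^2 + 7t - 9) − 138| = |t − 7|·|2t + 21|.
Require delta ≤ 2. Then |t − 7| < 2 gives |t| < 9, and by the triangle inequality |2t + 21| ≤ 2·9 + 21 = 39.
Hence |(2t^2 + 7t - 9) − 138| ≤ 39|t − 7| < eps provided |t − 7| < eps/39.
Choosing delta = min(2, eps/39) ensures both conditions, hence |(2t^2 + 7t - 9) − 138| < eps.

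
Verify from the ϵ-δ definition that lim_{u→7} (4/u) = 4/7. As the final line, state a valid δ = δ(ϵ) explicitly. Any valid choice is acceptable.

δ = min(7/2, (49/8)ϵ)

Let ϵ > 0. We seek δ > 0 such that 0 < |u − 7| < δ implies |4/u − (4/7)| < ϵ.
|4/u − (4/7)| = 4·|7 − u|/(7·|u|) = 4|u − 7|/(7|u|).
Require δ ≤ 7/2 so that |u| > 7 − 7/2 = 7/2, hence 7|u| > 49/2.
Then |4/u − (4/7)| < 4|u − 7|/(49/2), which is < ϵ when |u − 7| < (49/8)ϵ.
Take δ = min(7/2, (49/8)ϵ). Then 0 < |u − 7| < δ gives both |u − 7| < 7/2 and |u − 7| < (49/8)ϵ, so |4/u − (4/7)| < ϵ.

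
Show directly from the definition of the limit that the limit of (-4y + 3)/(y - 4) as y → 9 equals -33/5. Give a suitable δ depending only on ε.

δ = min(5/2, (25/26)ε)

Let ε > 0 be given. We want δ > 0 with 0 < |y − 9| < δ ⇒ |(-4y + 3)/(y - 4) + 33/5| < ε.
Combining over a common denominator, (-4y + 3)/(y - 4) + 33/5 = [(-4y + 3)·5 − (-33)·(y - 4)] / [5·(y - 4)] = 13(y − 9) / (5(y - 4)).
So |(-4y + 3)/(y - 4) + 33/5| = 13|y − 9| / (5·|y − 4|).
Require δ ≤ 5/2, so |y − 4| ≥ |5| − |y − 9| > 5 − 5/2 = 5/2.
Hence |(-4y + 3)/(y - 4) + 33/5| < 13|y − 9|/(5·(5/2)) = (26/25)|y − 9|, which is < ε once |y − 9| < (25/26)ε.
Take δ = min(5/2, (25/26)ε). Then 0 < |y − 9| < δ forces both bounds, so |(-4y + 3)/(y - 4) + 33/5| < ε.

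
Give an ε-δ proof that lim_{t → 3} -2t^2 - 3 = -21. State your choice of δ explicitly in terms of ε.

Let ε > 0. We want δ > 0 such that 0 < |t − 3| < δ implies |(-2t^2 - 3) + 21| < ε.
(-2t^2 - 3) + 21 = -2t^2 + 18 = (t − 3)(-2t - 6).
So |(-2t^2 - 3) + 21| = |t − 3|·|-2t - 6|.
Assume first that |t − 3| < 1, so |t| < 4. Then |-2t - 6| ≤ 2·4 + 6 = 14.
Hence |(-2t^2 - 3) + 21| ≤ 14|t − 3| < ε provided |t − 3| < ε/14.
Take δ = min(1, ε/14). Then 0 < |t − 3| < δ gives both |t − 3| < 1 and |t − 3| < ε/14, so |(-2t^2 - 3) + 21| < ε.

δ = min(1, ε/14)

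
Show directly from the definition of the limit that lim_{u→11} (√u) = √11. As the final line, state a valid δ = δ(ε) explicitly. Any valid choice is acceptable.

Let ε > 0. We want δ > 0 such that 0 < |u − 11| < δ implies |√u − √11| < ε.
Rationalise: √u − √11 = (u − 11)/(√u + √11), so |√u − √11| = |u − 11|/(√u + √11).
Restrict δ ≤ 11 so that |u − 11| < 11 forces u > 0, and then √u + √11 > √11.
Hence |√u − √11| < |u − 11|/√11, which is < ε once |u − 11| < √11·ε.
Take δ = min(11, √11·ε). If 0 < |u − 11| < δ then u > 0 and |√u − √11| < |u − 11|/√11 < ε.

δ = min(11, √11·ε)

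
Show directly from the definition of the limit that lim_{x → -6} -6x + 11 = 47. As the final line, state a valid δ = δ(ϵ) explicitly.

Suppose ϵ > 0. We need δ > 0 so that 0 < |x + 6| < δ implies |(-6x + 11) − 47| < ϵ.
|(-6x + 11) − 47| = |-6x - 36| = 6|x + 6|.
Thus it suffices that |x + 6| < ϵ/6.
Take δ = ϵ/6. If 0 < |x + 6| < δ then |(-6x + 11) − 47| = 6|x + 6| < 6·(ϵ/6) = ϵ.

δ = ϵ/6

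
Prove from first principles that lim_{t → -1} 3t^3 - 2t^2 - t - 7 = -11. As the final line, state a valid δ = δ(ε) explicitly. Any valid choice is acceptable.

δ = min(1, ε/26)

Let ε > 0 be given. We want δ > 0 such that 0 < |t + 1| < δ implies |(3t^3 - 2t^2 - t - 7) + 11| < ε.
(3t^3 - 2t^2 - t - 7) + 11 = 3t^3 - 2t^2 - t + 4 = (t + 1)(3t^2 - 5t + 4).
So |(3t^3 - 2t^2 - t - 7) + 11| = |t + 1|·|3t^2 - 5t + 4|.
Assume first that |t + 1| < 1, so |t| < 2. Then |3t^2 - 5t + 4| ≤ 3·2^2 + 5·2 + 4 = 26.
Hence |(3t^3 - 2t^2 - t - 7) + 11| ≤ 26|t + 1| < ε provided |t + 1| < ε/26.
Choosing δ = min(1, ε/26) ensures both conditions, hence |(3t^3 - 2t^2 - t - 7) + 11| < ε.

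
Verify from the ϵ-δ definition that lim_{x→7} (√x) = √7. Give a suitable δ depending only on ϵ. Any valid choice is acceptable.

Let ϵ > 0 be given. We want δ > 0 such that 0 < |x − 7| < δ implies |√x − √7| < ϵ.
Rationalise: √x − √7 = (x − 7)/(√x + √7), so |√x − √7| = |x − 7|/(√x + √7).
Restrict δ ≤ 7 so that |x − 7| < 7 forces x > 0, and then √x + √7 > √7.
Hence |√x − √7| < |x − 7|/√7, which is < ϵ once |x − 7| < √7·ϵ.
Take δ = min(7, √7·ϵ). If 0 < |x − 7| < δ then x > 0 and |√x − √7| < |x − 7|/√7 < ϵ.

δ = min(7, √7·ϵ)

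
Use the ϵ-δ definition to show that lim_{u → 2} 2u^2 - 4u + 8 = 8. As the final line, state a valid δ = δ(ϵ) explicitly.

δ = min(1, ϵ/6)

Let ϵ > 0 be given. We want δ > 0 such that 0 < |u − 2| < δ implies |(2u^2 - 4u + 8) − 8| < ϵ.
(2u^2 - 4u + 8) − 8 = 2u^2 - 4u = (u − 2)(2u).
So |(2u^2 - 4u + 8) − 8| = |u − 2|·|2u|.
Assume first that |u − 2| < 1, so |u| < 3. Then |2u| ≤ 2·3 = 6.
Hence |(2u^2 - 4u + 8) − 8| ≤ 6|u − 2| < ϵ provided |u − 2| < ϵ/6.
Choosing δ = min(1, ϵ/6) ensures both conditions, hence |(2u^2 - 4u + 8) − 8| < ϵ.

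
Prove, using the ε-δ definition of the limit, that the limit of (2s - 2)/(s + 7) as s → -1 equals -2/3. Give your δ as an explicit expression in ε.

δ = min(3, (9/8)ε)

Let ε > 0. We want δ > 0 with 0 < |s + 1| < δ ⇒ |(2s - 2)/(s + 7) + 2/3| < ε.
Combining over a common denominator, (2s - 2)/(s + 7) + 2/3 = [(2s - 2)·6 − (-4)·(s + 7)] / [6·(s + 7)] = 16(s + 1) / (6(s + 7)).
So |(2s - 2)/(s + 7) + 2/3| = 16|s + 1| / (6·|s + 7|).
Require δ ≤ 3, so |s + 7| ≥ |6| − |s + 1| > 6 − 3 = 3.
Hence |(2s - 2)/(s + 7) + 2/3| < 16|s + 1|/(6·3) = (8/9)|s + 1|, which is < ε once |s + 1| < (9/8)ε.
Take δ = min(3, (9/8)ε). Then 0 < |s + 1| < δ forces both bounds, so |(2s - 2)/(s + 7) + 2/3| < ε.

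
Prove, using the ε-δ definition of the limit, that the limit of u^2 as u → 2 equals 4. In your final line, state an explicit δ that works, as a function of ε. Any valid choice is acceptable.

δ = min(2, ε/6)

Fix ε > 0. We seek δ > 0 with 0 < |u − 2| < δ ⇒ |u^2 − 4| < ε.
Factor: u^2 − 4 = (u − 2)(u + 2), so |u^2 − 4| = |u − 2|·|u + 2|.
Impose δ ≤ 2 so that |u| < 4; then |u + 2| ≤ 6.
Hence |u^2 − 4| ≤ 6|u − 2|, which is < ε once |u − 2| < ε/6.
Take δ = min(2, ε/6). If 0 < |u − 2| < δ then both bounds hold and |u^2 − 4| ≤ 6|u − 2| < 6·(ε/6) = ε.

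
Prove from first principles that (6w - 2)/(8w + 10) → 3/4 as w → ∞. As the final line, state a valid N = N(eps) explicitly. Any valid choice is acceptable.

N = (19/16)/eps

Let eps > 0. We seek N > 0 such that w > N implies |(6w - 2)/(8w + 10) − (3/4)| < eps.
(6w - 2)/(8w + 10) − (3/4) = (8(6w - 2) − 6(8w + 10)) / (8(8w + 10)) = -76/(8(8w + 10)).
For w > 0 we have 8w + 10 > 8w, so |(6w - 2)/(8w + 10) − (3/4)| = 76/(8(8w + 10)) < 76/(8·8w) = (19/16)/w.
Thus |(6w - 2)/(8w + 10) − (3/4)| < eps whenever w > (19/16)/eps.
Take N = (19/16)/eps. If w > N then |(6w - 2)/(8w + 10) − (3/4)| < (19/16)/w < eps.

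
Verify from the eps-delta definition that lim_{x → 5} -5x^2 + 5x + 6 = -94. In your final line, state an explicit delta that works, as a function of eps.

delta = min(1, eps/50)

Suppose eps > 0. We want delta > 0 such that 0 < |x − 5| < delta implies |(-5x^2 + 5x + 6) + 94| < eps.
(-5x^2 + 5x + 6) + 94 = -5x^2 + 5x + 100 = (x − 5)(-5x - 20).
So |(-5x^2 + 5x + 6) + 94| = |x − 5|·|-5x - 20|.
Assume first that |x − 5| < 1, so |x| < 6. Then |-5x - 20| ≤ 5·6 + 20 = 50.
Hence |(-5x^2 + 5x + 6) + 94| ≤ 50|x − 5| < eps provided |x − 5| < eps/50.
Choosing delta = min(1, eps/50) ensures both conditions, hence |(-5x^2 + 5x + 6) + 94| < eps.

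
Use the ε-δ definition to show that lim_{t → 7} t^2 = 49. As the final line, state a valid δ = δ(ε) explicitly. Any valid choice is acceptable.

δ = min(2, ε/16)

Let ε > 0 be given. We seek δ > 0 with 0 < |t − 7| < δ ⇒ |t^2 − 49| < ε.
Factor: t^2 − 49 = (t − 7)(t + 7), so |t^2 − 49| = |t − 7|·|t + 7|.
Impose δ ≤ 2 so that |t| < 9; then |t + 7| ≤ 16.
Hence |t^2 − 49| ≤ 16|t − 7|, which is < ε once |t − 7| < ε/16.
Take δ = min(2, ε/16). If 0 < |t − 7| < δ then both bounds hold and |t^2 − 49| ≤ 16|t − 7| < 16·(ε/16) = ε.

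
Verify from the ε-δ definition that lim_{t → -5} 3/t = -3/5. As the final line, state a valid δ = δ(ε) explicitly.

δ = min(5/2, (25/6)ε)

Fix ε > 0. We seek δ > 0 such that 0 < |t + 5| < δ implies |3/t + 3/5| < ε.
|3/t + 3/5| = 3·|-5 − t|/(5·|t|) = 3|t + 5|/(5|t|).
Restrict δ ≤ 5/2. Then |t + 5| < 5/2 gives |t| > 5/2, so 5|t| > 25/2.
Then |3/t + 3/5| < 3|t + 5|/(25/2), which is < ε when |t + 5| < (25/6)ε.
Take δ = min(5/2, (25/6)ε). Then 0 < |t + 5| < δ gives both |t + 5| < 5/2 and |t + 5| < (25/6)ε, so |3/t + 3/5| < ε.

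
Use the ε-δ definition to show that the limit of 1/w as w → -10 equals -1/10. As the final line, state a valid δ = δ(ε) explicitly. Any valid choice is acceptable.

Fix ε > 0. We seek δ > 0 such that 0 < |w + 10| < δ implies |1/w + 1/10| < ε.
|1/w + 1/10| = |-10 − w|/(10·|w|) = |w + 10|/(10|w|).
Restrict δ ≤ 5. Then |w + 10| < 5 gives |w| > 5, so 10|w| > 50.
Then |1/w + 1/10| < |w + 10|/50, which is < ε when |w + 10| < 50ε.
Take δ = min(5, 50ε). Then 0 < |w + 10| < δ gives both |w + 10| < 5 and |w + 10| < 50ε, so |1/w + 1/10| < ε.

δ = min(5, 50ε)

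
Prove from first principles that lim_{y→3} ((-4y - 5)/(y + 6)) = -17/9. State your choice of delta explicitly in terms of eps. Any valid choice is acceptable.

Let eps > 0. We want delta > 0 with 0 < |y − 3| < delta ⇒ |(-4y - 5)/(y + 6) + 17/9| < eps.
Combining over a common denominator, (-4y - 5)/(y + 6) + 17/9 = [(-4y - 5)·9 − (-17)·(y + 6)] / [9·(y + 6)] = -19(y − 3) / (9(y + 6)).
So |(-4y - 5)/(y + 6) + 17/9| = 19|y − 3| / (9·|y + 6|).
Restrict delta ≤ 9/2. Then |y − 3| < 9/2 gives |y + 6| = |(y − 3) + 9| ≥ 9 − 9/2 = 9/2.
Hence |(-4y - 5)/(y + 6) + 17/9| < 19|y − 3|/(9·(9/2)) = (38/81)|y − 3|, which is < eps once |y − 3| < (81/38)eps.
Take delta = min(9/2, (81/38)eps). Then 0 < |y − 3| < delta forces both bounds, so |(-4y - 5)/(y + 6) + 17/9| < eps.

delta = min(9/2, (81/38)eps)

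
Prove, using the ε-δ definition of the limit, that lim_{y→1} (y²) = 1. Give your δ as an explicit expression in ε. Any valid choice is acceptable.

Let ε > 0. We seek δ > 0 with 0 < |y − 1| < δ ⇒ |y² − 1| < ε.
Factor: y² − 1 = (y − 1)(y + 1), so |y² − 1| = |y − 1|·|y + 1|.
Restrict δ ≤ 1. Then |y − 1| < 1 gives |y| < 2, so by the triangle inequality |y + 1| ≤ 2 + 1 = 3.
Hence |y² − 1| ≤ 3|y − 1|, which is < ε once |y − 1| < ε/3.
Take δ = min(1, ε/3). If 0 < |y − 1| < δ then both bounds hold and |y² − 1| ≤ 3|y − 1| < 3·(ε/3) = ε.

δ = min(1, ε/3)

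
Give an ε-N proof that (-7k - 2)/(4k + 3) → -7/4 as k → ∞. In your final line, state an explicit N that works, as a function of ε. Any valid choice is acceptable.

N = (13/16)/ε

Let ε > 0. For k ≥ 1, |(-7k - 2)/(4k + 3) + 7/4| = |13|/(4(4k + 3)) = 13/(4(4k + 3)).
Since 4k + 3 ≥ 4k for k ≥ 1, this is ≤ 13/(4·4k) = (13/16)/k.
So |(-7k - 2)/(4k + 3) + 7/4| < ε whenever k > (13/16)/ε.
Take N = (13/16)/ε. If k > N then |(-7k - 2)/(4k + 3) + 7/4| ≤ (13/16)/k < ε.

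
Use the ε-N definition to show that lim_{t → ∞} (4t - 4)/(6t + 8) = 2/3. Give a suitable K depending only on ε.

K = (14/9)/ε

Let ε > 0 be given. We seek K > 0 such that t > K implies |(4t - 4)/(6t + 8) − (2/3)| < ε.
(4t - 4)/(6t + 8) − (2/3) = (6(4t - 4) − 4(6t + 8)) / (6(6t + 8)) = -56/(6(6t + 8)).
For t > 0 we have 6t + 8 > 6t, so |(4t - 4)/(6t + 8) − (2/3)| = 56/(6(6t + 8)) < 56/(6·6t) = (14/9)/t.
Thus |(4t - 4)/(6t + 8) − (2/3)| < ε whenever t > (14/9)/ε.
Take K = (14/9)/ε. If t > K then |(4t - 4)/(6t + 8) − (2/3)| < (14/9)/t < ε.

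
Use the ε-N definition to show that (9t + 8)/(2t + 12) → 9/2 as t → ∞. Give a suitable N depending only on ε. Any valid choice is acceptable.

Let ε > 0. We seek N > 0 such that t > N implies |(9t + 8)/(2t + 12) − (9/2)| < ε.
(9t + 8)/(2t + 12) − (9/2) = (2(9t + 8) − 9(2t + 12)) / (2(2t + 12)) = -92/(2(2t + 12)).
For t > 0 we have 2t + 12 > 2t, so |(9t + 8)/(2t + 12) − (9/2)| = 92/(2(2t + 12)) < 92/(2·2t) = 23/t.
Thus |(9t + 8)/(2t + 12) − (9/2)| < ε whenever t > 23/ε.
Take N = 23/ε. If t > N then |(9t + 8)/(2t + 12) − (9/2)| < 23/t < ε.

N = 23/ε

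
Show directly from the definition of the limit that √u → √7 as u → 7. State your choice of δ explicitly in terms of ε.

δ = min(7, √7·ε)

Let ε > 0. We want δ > 0 such that 0 < |u − 7| < δ implies |√u − √7| < ε.
Multiplying by the conjugate, |√u − √7| = |u − 7|/(√u + √7).
Restrict δ ≤ 7 so that |u − 7| < 7 forces u > 0, and then √u + √7 > √7.
Hence |√u − √7| < |u − 7|/√7, which is < ε once |u − 7| < √7·ε.
Take δ = min(7, √7·ε). If 0 < |u − 7| < δ then u > 0 and |√u − √7| < |u − 7|/√7 < ε.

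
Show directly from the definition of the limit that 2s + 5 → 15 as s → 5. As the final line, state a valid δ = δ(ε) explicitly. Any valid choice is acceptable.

δ = ε/2

Suppose ε > 0. We need δ > 0 so that 0 < |s − 5| < δ implies |(2s + 5) − 15| < ε.
|(2s + 5) − 15| = |2s - 10| = 2|s − 5|.
So 2|s − 5| < ε exactly when |s − 5| < ε/2.
Take δ = ε/2. If 0 < |s − 5| < δ then |(2s + 5) − 15| = 2|s − 5| < 2·(ε/2) = ε.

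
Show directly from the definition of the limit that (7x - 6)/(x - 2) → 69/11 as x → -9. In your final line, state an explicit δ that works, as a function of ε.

δ = min(11/2, (121/16)ε)

Let ε > 0 be given. We want δ > 0 with 0 < |x + 9| < δ ⇒ |(7x - 6)/(x - 2) − (69/11)| < ε.
Combining over a common denominator, (7x - 6)/(x - 2) − (69/11) = [(7x - 6)·(-11) − (-69)·(x - 2)] / [(-11)·(x - 2)] = -8(x + 9) / ((-11)(x - 2)).
So |(7x - 6)/(x - 2) − (69/11)| = 8|x + 9| / (11·|x − 2|).
Require δ ≤ 11/2, so |x − 2| ≥ |-11| − |x + 9| > 11 − 11/2 = 11/2.
Hence |(7x - 6)/(x - 2) − (69/11)| < 8|x + 9|/(11·(11/2)) = (16/121)|x + 9|, which is < ε once |x + 9| < (121/16)ε.
Take δ = min(11/2, (121/16)ε). Then 0 < |x + 9| < δ forces both bounds, so |(7x - 6)/(x - 2) − (69/11)| < ε.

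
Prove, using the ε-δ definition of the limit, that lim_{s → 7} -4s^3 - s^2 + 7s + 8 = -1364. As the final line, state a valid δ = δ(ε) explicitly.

δ = min(2, ε/781)

Fix ε > 0. We want δ > 0 such that 0 < |s − 7| < δ implies |(-4s^3 - s^2 + 7s + 8) + 1364| < ε.
(-4s^3 - s^2 + 7s + 8) + 1364 = -4s^3 - s^2 + 7s + 1372 = (s − 7)(-4s^2 - 29s - 196).
So |(-4s^3 - s^2 + 7s + 8) + 1364| = |s − 7|·|-4s^2 - 29s - 196|.
Assume first that |s − 7| < 2, so |s| < 9. Then |-4s^2 - 29s - 196| ≤ 4·9^2 + 29·9 + 196 = 781.
Hence |(-4s^3 - s^2 + 7s + 8) + 1364| ≤ 781|s − 7| < ε provided |s − 7| < ε/781.
Choosing δ = min(2, ε/781) ensures both conditions, hence |(-4s^3 - s^2 + 7s + 8) + 1364| < ε.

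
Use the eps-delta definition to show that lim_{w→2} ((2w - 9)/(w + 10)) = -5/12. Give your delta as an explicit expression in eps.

Let eps > 0. We want delta > 0 with 0 < |w − 2| < delta ⇒ |(2w - 9)/(w + 10) + 5/12| < eps.
Combining over a common denominator, (2w - 9)/(w + 10) + 5/12 = [(2w - 9)·12 − (-5)·(w + 10)] / [12·(w + 10)] = 29(w − 2) / (12(w + 10)).
So |(2w - 9)/(w + 10) + 5/12| = 29|w − 2| / (12·|w + 10|).
Restrict delta ≤ 6. Then |w − 2| < 6 gives |w + 10| = |(w − 2) + 12| ≥ 12 − 6 = 6.
Hence |(2w - 9)/(w + 10) + 5/12| < 29|w − 2|/(12·6) = (29/72)|w − 2|, which is < eps once |w − 2| < (72/29)eps.
Take delta = min(6, (72/29)eps). Then 0 < |w − 2| < delta forces both bounds, so |(2w - 9)/(w + 10) + 5/12| < eps.

delta = min(6, (72/29)eps)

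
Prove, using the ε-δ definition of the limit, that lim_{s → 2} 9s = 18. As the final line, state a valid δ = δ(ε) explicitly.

δ = ε/9

Suppose ε > 0. We need δ > 0 so that 0 < |s − 2| < δ implies |(9s) − 18| < ε.
Since (9s) − 18 = 9(s − 2), we have |(9s) − 18| = 9|s − 2|.
Thus it suffices that |s − 2| < ε/9.
Choosing δ = ε/9 gives |(9s) − 18| = 9|s − 2| < ε whenever |s − 2| < δ.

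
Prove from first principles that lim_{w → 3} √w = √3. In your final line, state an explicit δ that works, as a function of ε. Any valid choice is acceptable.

δ = min(3, √3·ε)

Let ε > 0. We want δ > 0 such that 0 < |w − 3| < δ implies |√w − √3| < ε.
Rationalise: √w − √3 = (w − 3)/(√w + √3), so |√w − √3| = |w − 3|/(√w + √3).
Restrict δ ≤ 3 so that |w − 3| < 3 forces w > 0, and then √w + √3 > √3.
Hence |√w − √3| < |w − 3|/√3, which is < ε once |w − 3| < √3·ε.
Take δ = min(3, √3·ε). If 0 < |w − 3| < δ then w > 0 and |√w − √3| < |w − 3|/√3 < ε.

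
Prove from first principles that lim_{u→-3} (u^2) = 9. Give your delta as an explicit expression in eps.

Fix eps > 0. We seek delta > 0 with 0 < |u + 3| < delta ⇒ |u^2 − 9| < eps.
Factor: u^2 − 9 = (u + 3)(u - 3), so |u^2 − 9| = |u + 3|·|u - 3|.
Impose delta ≤ 1 so that |u| < 4; then |u - 3| ≤ 7.
Hence |u^2 − 9| ≤ 7|u + 3|, which is < eps once |u + 3| < eps/7.
Take delta = min(1, eps/7). If 0 < |u + 3| < delta then both bounds hold and |u^2 − 9| ≤ 7|u + 3| < 7·(eps/7) = eps.

delta = min(1, eps/7)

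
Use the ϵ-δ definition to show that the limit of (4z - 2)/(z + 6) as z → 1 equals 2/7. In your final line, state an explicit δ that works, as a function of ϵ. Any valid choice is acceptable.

δ = min(7/2, (49/52)ϵ)

Let ϵ > 0. We want δ > 0 with 0 < |z − 1| < δ ⇒ |(4z - 2)/(z + 6) − (2/7)| < ϵ.
Combining over a common denominator, (4z - 2)/(z + 6) − (2/7) = [(4z - 2)·7 − 2·(z + 6)] / [7·(z + 6)] = 26(z − 1) / (7(z + 6)).
So |(4z - 2)/(z + 6) − (2/7)| = 26|z − 1| / (7·|z + 6|).
Restrict δ ≤ 7/2. Then |z − 1| < 7/2 gives |z + 6| = |(z − 1) + 7| ≥ 7 − 7/2 = 7/2.
Hence |(4z - 2)/(z + 6) − (2/7)| < 26|z − 1|/(7·(7/2)) = (52/49)|z − 1|, which is < ϵ once |z − 1| < (49/52)ϵ.
Take δ = min(7/2, (49/52)ϵ). Then 0 < |z − 1| < δ forces both bounds, so |(4z - 2)/(z + 6) − (2/7)| < ϵ.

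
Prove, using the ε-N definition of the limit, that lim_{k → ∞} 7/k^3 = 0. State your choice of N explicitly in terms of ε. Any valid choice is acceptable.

Let ε > 0. For k ≥ 1, |7/k^3 − 0| = 7/k^3.
7/k^3 < ε ⇔ k^3 > 7/ε ⇔ k > (7/ε)^{1/3}.
Take N = (7/ε)^{1/3}. Then k > N implies 7/k^3 < ε.

N = (7/ε)^{1/3}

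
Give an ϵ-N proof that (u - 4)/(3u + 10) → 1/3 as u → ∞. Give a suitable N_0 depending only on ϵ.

N_0 = (22/9)/ϵ

Let ϵ > 0. We seek N_0 > 0 such that u > N_0 implies |(u - 4)/(3u + 10) − (1/3)| < ϵ.
(u - 4)/(3u + 10) − (1/3) = (3(u - 4) − (3u + 10)) / (3(3u + 10)) = -22/(3(3u + 10)).
For u > 0 we have 3u + 10 > 3u, so |(u - 4)/(3u + 10) − (1/3)| = 22/(3(3u + 10)) < 22/(3·3u) = (22/9)/u.
Thus |(u - 4)/(3u + 10) − (1/3)| < ϵ whenever u > (22/9)/ϵ.
Take N_0 = (22/9)/ϵ. If u > N_0 then |(u - 4)/(3u + 10) − (1/3)| < (22/9)/u < ϵ.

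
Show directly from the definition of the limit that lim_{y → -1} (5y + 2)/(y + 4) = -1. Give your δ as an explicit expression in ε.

δ = min(3/2, (1/4)ε)

Let ε > 0. We want δ > 0 with 0 < |y + 1| < δ ⇒ |(5y + 2)/(y + 4) + 1| < ε.
Combining over a common denominator, (5y + 2)/(y + 4) + 1 = [(5y + 2)·3 − (-3)·(y + 4)] / [3·(y + 4)] = 18(y + 1) / (3(y + 4)).
So |(5y + 2)/(y + 4) + 1| = 18|y + 1| / (3·|y + 4|).
Require δ ≤ 3/2, so |y + 4| ≥ |3| − |y + 1| > 3 − 3/2 = 3/2.
Hence |(5y + 2)/(y + 4) + 1| < 18|y + 1|/(3·(3/2)) = 4|y + 1|, which is < ε once |y + 1| < (1/4)ε.
Take δ = min(3/2, (1/4)ε). Then 0 < |y + 1| < δ forces both bounds, so |(5y + 2)/(y + 4) + 1| < ε.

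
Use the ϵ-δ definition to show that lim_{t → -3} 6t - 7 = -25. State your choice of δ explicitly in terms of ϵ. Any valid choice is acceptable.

Let ϵ > 0. We need δ > 0 so that 0 < |t + 3| < δ implies |(6t - 7) + 25| < ϵ.
|(6t - 7) + 25| = |6t + 18| = 6|t + 3|.
Thus it suffices that |t + 3| < ϵ/6.
Choosing δ = ϵ/6 gives |(6t - 7) + 25| = 6|t + 3| < ϵ whenever |t + 3| < δ.

δ = ϵ/6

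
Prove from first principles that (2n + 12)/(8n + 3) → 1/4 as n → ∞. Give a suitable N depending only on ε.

Suppose ε > 0. For n ≥ 1, |(2n + 12)/(8n + 3) − (1/4)| = |90|/(8(8n + 3)) = 90/(8(8n + 3)).
Since 8n + 3 ≥ 8n for n ≥ 1, this is ≤ 90/(8·8n) = (45/32)/n.
So |(2n + 12)/(8n + 3) − (1/4)| < ε whenever n > (45/32)/ε.
Take N = (45/32)/ε. If n > N then |(2n + 12)/(8n + 3) − (1/4)| ≤ (45/32)/n < ε.

N = (45/32)/ε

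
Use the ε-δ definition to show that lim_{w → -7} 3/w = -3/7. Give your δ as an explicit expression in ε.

δ = min(7/2, (49/6)ε)

Let ε > 0 be given. We seek δ > 0 such that 0 < |w + 7| < δ implies |3/w + 3/7| < ε.
|3/w + 3/7| = 3·|-7 − w|/(7·|w|) = 3|w + 7|/(7|w|).
Restrict δ ≤ 7/2. Then |w + 7| < 7/2 gives |w| > 7/2, so 7|w| > 49/2.
Then |3/w + 3/7| < 3|w + 7|/(49/2), which is < ε when |w + 7| < (49/6)ε.
Take δ = min(7/2, (49/6)ε). Then 0 < |w + 7| < δ gives both |w + 7| < 7/2 and |w + 7| < (49/6)ε, so |3/w + 3/7| < ε.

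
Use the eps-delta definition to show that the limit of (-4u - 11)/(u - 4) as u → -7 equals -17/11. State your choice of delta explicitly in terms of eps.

Let eps > 0. We want delta > 0 with 0 < |u + 7| < delta ⇒ |(-4u - 11)/(u - 4) + 17/11| < eps.
Combining over a common denominator, (-4u - 11)/(u - 4) + 17/11 = [(-4u - 11)·(-11) − 17·(u - 4)] / [(-11)·(u - 4)] = 27(u + 7) / ((-11)(u - 4)).
So |(-4u - 11)/(u - 4) + 17/11| = 27|u + 7| / (11·|u − 4|).
Require delta ≤ 11/2, so |u − 4| ≥ |-11| − |u + 7| > 11 − 11/2 = 11/2.
Hence |(-4u - 11)/(u - 4) + 17/11| < 27|u + 7|/(11·(11/2)) = (54/121)|u + 7|, which is < eps once |u + 7| < (121/54)eps.
Take delta = min(11/2, (121/54)eps). Then 0 < |u + 7| < delta forces both bounds, so |(-4u - 11)/(u - 4) + 17/11| < eps.

delta = min(11/2, (121/54)eps)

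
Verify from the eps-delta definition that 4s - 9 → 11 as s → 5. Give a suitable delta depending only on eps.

delta = eps/4

Let eps > 0. We need delta > 0 so that 0 < |s − 5| < delta implies |(4s - 9) − 11| < eps.
|(4s - 9) − 11| = |4s - 20| = 4|s − 5|.
So 4|s − 5| < eps exactly when |s − 5| < eps/4.
Choosing delta = eps/4 gives |(4s - 9) − 11| = 4|s − 5| < eps whenever |s − 5| < delta.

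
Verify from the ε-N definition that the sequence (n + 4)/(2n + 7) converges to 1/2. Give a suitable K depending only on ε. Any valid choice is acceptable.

Let ε > 0. For n ≥ 1, |(n + 4)/(2n + 7) − (1/2)| = |1|/(2(2n + 7)) = 1/(2(2n + 7)).
Since 2n + 7 ≥ 2n for n ≥ 1, this is ≤ 1/(2·2n) = (1/4)/n.
So |(n + 4)/(2n + 7) − (1/2)| < ε whenever n > (1/4)/ε.
Take K = (1/4)/ε. If n > K then |(n + 4)/(2n + 7) − (1/2)| ≤ (1/4)/n < ε.

K = (1/4)/ε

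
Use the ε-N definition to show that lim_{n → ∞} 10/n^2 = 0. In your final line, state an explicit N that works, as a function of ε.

Suppose ε > 0. For n ≥ 1, |10/n^2 − 0| = 10/n^2.
10/n^2 < ε ⇔ n^2 > 10/ε ⇔ n > (10/ε)^{1/2}.
Take N = (10/ε)^{1/2}. Then n > N implies 10/n^2 < ε.

N = (10/ε)^{1/2}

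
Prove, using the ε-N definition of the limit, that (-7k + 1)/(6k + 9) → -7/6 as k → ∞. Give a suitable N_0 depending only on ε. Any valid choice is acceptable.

N_0 = (23/12)/ε

Let ε > 0. For k ≥ 1, |(-7k + 1)/(6k + 9) + 7/6| = |69|/(6(6k + 9)) = 69/(6(6k + 9)).
Since 6k + 9 ≥ 6k for k ≥ 1, this is ≤ 69/(6·6k) = (23/12)/k.
So |(-7k + 1)/(6k + 9) + 7/6| < ε whenever k > (23/12)/ε.
Take N_0 = (23/12)/ε. If k > N_0 then |(-7k + 1)/(6k + 9) + 7/6| ≤ (23/12)/k < ε.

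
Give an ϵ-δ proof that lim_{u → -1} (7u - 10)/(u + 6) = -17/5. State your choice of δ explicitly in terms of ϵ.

δ = min(5/2, (25/104)ϵ)

Fix ϵ > 0. We want δ > 0 with 0 < |u + 1| < δ ⇒ |(7u - 10)/(u + 6) + 17/5| < ϵ.
Combining over a common denominator, (7u - 10)/(u + 6) + 17/5 = [(7u - 10)·5 − (-17)·(u + 6)] / [5·(u + 6)] = 52(u + 1) / (5(u + 6)).
So |(7u - 10)/(u + 6) + 17/5| = 52|u + 1| / (5·|u + 6|).
Restrict δ ≤ 5/2. Then |u + 1| < 5/2 gives |u + 6| = |(u + 1) + 5| ≥ 5 − 5/2 = 5/2.
Hence |(7u - 10)/(u + 6) + 17/5| < 52|u + 1|/(5·(5/2)) = (104/25)|u + 1|, which is < ϵ once |u + 1| < (25/104)ϵ.
Take δ = min(5/2, (25/104)ϵ). Then 0 < |u + 1| < δ forces both bounds, so |(7u - 10)/(u + 6) + 17/5| < ϵ.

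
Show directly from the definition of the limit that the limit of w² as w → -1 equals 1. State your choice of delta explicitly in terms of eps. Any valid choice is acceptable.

delta = min(1, eps/3)

Let eps > 0 be given. We seek delta > 0 with 0 < |w + 1| < delta ⇒ |w² − 1| < eps.
Factor: w² − 1 = (w + 1)(w - 1), so |w² − 1| = |w + 1|·|w - 1|.
Restrict delta ≤ 1. Then |w + 1| < 1 gives |w| < 2, so by the triangle inequality |w - 1| ≤ 2 + 1 = 3.
Hence |w² − 1| ≤ 3|w + 1|, which is < eps once |w + 1| < eps/3.
Take delta = min(1, eps/3). If 0 < |w + 1| < delta then both bounds hold and |w² − 1| ≤ 3|w + 1| < 3·(eps/3) = eps.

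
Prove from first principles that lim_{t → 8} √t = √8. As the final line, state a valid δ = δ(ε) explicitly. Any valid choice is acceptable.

Suppose ε > 0. We want δ > 0 such that 0 < |t − 8| < δ implies |√t − √8| < ε.
Rationalise: √t − √8 = (t − 8)/(√t + √8), so |√t − √8| = |t − 8|/(√t + √8).
Restrict δ ≤ 8 so that |t − 8| < 8 forces t > 0, and then √t + √8 > √8.
Hence |√t − √8| < |t − 8|/√8, which is < ε once |t − 8| < √8·ε.
Take δ = min(8, √8·ε). If 0 < |t − 8| < δ then t > 0 and |√t − √8| < |t − 8|/√8 < ε.

δ = min(8, √8·ε)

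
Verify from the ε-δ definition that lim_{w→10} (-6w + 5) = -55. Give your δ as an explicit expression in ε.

δ = ε/6

Fix ε > 0. We need δ > 0 so that 0 < |w − 10| < δ implies |(-6w + 5) + 55| < ε.
|(-6w + 5) + 55| = |-6w + 60| = 6|w − 10|.
So 6|w − 10| < ε exactly when |w − 10| < ε/6.
Take δ = ε/6. If 0 < |w − 10| < δ then |(-6w + 5) + 55| = 6|w − 10| < 6·(ε/6) = ε.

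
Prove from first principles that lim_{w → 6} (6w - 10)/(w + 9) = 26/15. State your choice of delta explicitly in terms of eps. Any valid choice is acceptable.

Let eps > 0 be given. We want delta > 0 with 0 < |w − 6| < delta ⇒ |(6w - 10)/(w + 9) − (26/15)| < eps.
Combining over a common denominator, (6w - 10)/(w + 9) − (26/15) = [(6w - 10)·15 − 26·(w + 9)] / [15·(w + 9)] = 64(w − 6) / (15(w + 9)).
So |(6w - 10)/(w + 9) − (26/15)| = 64|w − 6| / (15·|w + 9|).
Require delta ≤ 15/2, so |w + 9| ≥ |15| − |w − 6| > 15 − 15/2 = 15/2.
Hence |(6w - 10)/(w + 9) − (26/15)| < 64|w − 6|/(15·(15/2)) = (128/225)|w − 6|, which is < eps once |w − 6| < (225/128)eps.
Take delta = min(15/2, (225/128)eps). Then 0 < |w − 6| < delta forces both bounds, so |(6w - 10)/(w + 9) − (26/15)| < eps.

delta = min(15/2, (225/128)eps)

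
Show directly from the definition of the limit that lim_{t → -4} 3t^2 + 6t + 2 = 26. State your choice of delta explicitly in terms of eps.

Fix eps > 0. We want delta > 0 such that 0 < |t + 4| < delta implies |(3t^2 + 6t + 2) − 26| < eps.
(3t^2 + 6t + 2) − 26 = 3t^2 + 6t - 24 = (t + 4)(3t - 6).
So |(3t^2 + 6t + 2) − 26| = |t + 4|·|3t - 6|.
Require delta ≤ 1. Then |t + 4| < 1 gives |t| < 5, and by the triangle inequality |3t - 6| ≤ 3·5 + 6 = 21.
Hence |(3t^2 + 6t + 2) − 26| ≤ 21|t + 4| < eps provided |t + 4| < eps/21.
Take delta = min(1, eps/21). Then 0 < |t + 4| < delta gives both |t + 4| < 1 and |t + 4| < eps/21, so |(3t^2 + 6t + 2) − 26| < eps.

delta = min(1, eps/21)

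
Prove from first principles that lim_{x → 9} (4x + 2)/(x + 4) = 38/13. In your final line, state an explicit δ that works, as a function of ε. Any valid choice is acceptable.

δ = min(13/2, (169/28)ε)

Let ε > 0. We want δ > 0 with 0 < |x − 9| < δ ⇒ |(4x + 2)/(x + 4) − (38/13)| < ε.
Combining over a common denominator, (4x + 2)/(x + 4) − (38/13) = [(4x + 2)·13 − 38·(x + 4)] / [13·(x + 4)] = 14(x − 9) / (13(x + 4)).
So |(4x + 2)/(x + 4) − (38/13)| = 14|x − 9| / (13·|x + 4|).
Restrict δ ≤ 13/2. Then |x − 9| < 13/2 gives |x + 4| = |(x − 9) + 13| ≥ 13 − 13/2 = 13/2.
Hence |(4x + 2)/(x + 4) − (38/13)| < 14|x − 9|/(13·(13/2)) = (28/169)|x − 9|, which is < ε once |x − 9| < (169/28)ε.
Take δ = min(13/2, (169/28)ε). Then 0 < |x − 9| < δ forces both bounds, so |(4x + 2)/(x + 4) − (38/13)| < ε.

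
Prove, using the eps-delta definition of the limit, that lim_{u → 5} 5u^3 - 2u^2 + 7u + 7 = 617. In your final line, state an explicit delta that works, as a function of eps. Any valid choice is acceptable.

Let eps > 0. We want delta > 0 such that 0 < |u − 5| < delta implies |(5u^3 - 2u^2 + 7u + 7) − 617| < eps.
(5u^3 - 2u^2 + 7u + 7) − 617 = 5u^3 - 2u^2 + 7u - 610 = (u − 5)(5u^2 + 23u + 122).
So |(5u^3 - 2u^2 + 7u + 7) − 617| = |u − 5|·|5u^2 + 23u + 122|.
Assume first that |u − 5| < 2, so |u| < 7. Then |5u^2 + 23u + 122| ≤ 5·7^2 + 23·7 + 122 = 528.
Hence |(5u^3 - 2u^2 + 7u + 7) − 617| ≤ 528|u − 5| < eps provided |u − 5| < eps/528.
Choosing delta = min(2, eps/528) ensures both conditions, hence |(5u^3 - 2u^2 + 7u + 7) − 617| < eps.

delta = min(2, eps/528)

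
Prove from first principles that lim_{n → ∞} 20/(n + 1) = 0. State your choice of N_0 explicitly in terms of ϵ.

Fix ϵ > 0. For n ≥ 1, |20/(n + 1) − 0| = 20/(n + 1) ≤ 20/n.
We need 20/n < ϵ, i.e. n > 20/ϵ.
Take N_0 = 20/ϵ. If n > N_0 then |20/(n + 1)| ≤ 20/n < ϵ.

N_0 = 20/ϵ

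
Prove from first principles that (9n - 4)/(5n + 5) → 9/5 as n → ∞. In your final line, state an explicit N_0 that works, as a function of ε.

Suppose ε > 0. For n ≥ 1, |(9n - 4)/(5n + 5) − (9/5)| = |-65|/(5(5n + 5)) = 65/(5(5n + 5)).
Since 5n + 5 ≥ 5n for n ≥ 1, this is ≤ 65/(5·5n) = (13/5)/n.
So |(9n - 4)/(5n + 5) − (9/5)| < ε whenever n > (13/5)/ε.
Take N_0 = (13/5)/ε. If n > N_0 then |(9n - 4)/(5n + 5) − (9/5)| ≤ (13/5)/n < ε.

N_0 = (13/5)/ε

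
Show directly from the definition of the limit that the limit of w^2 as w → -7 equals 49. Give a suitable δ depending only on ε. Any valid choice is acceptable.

δ = min(2, ε/16)

Suppose ε > 0. We seek δ > 0 with 0 < |w + 7| < δ ⇒ |w^2 − 49| < ε.
Factor: w^2 − 49 = (w + 7)(w - 7), so |w^2 − 49| = |w + 7|·|w - 7|.
Impose δ ≤ 2 so that |w| < 9; then |w - 7| ≤ 16.
Hence |w^2 − 49| ≤ 16|w + 7|, which is < ε once |w + 7| < ε/16.
Take δ = min(2, ε/16). If 0 < |w + 7| < δ then both bounds hold and |w^2 − 49| ≤ 16|w + 7| < 16·(ε/16) = ε.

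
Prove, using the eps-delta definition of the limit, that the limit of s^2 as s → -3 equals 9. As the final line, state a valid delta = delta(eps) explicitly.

Let eps > 0. We seek delta > 0 with 0 < |s + 3| < delta ⇒ |s^2 − 9| < eps.
Factor: s^2 − 9 = (s + 3)(s - 3), so |s^2 − 9| = |s + 3|·|s - 3|.
Restrict delta ≤ 1. Then |s + 3| < 1 gives |s| < 4, so by the triangle inequality |s - 3| ≤ 4 + 3 = 7.
Hence |s^2 − 9| ≤ 7|s + 3|, which is < eps once |s + 3| < eps/7.
Take delta = min(1, eps/7). If 0 < |s + 3| < delta then both bounds hold and |s^2 − 9| ≤ 7|s + 3| < 7·(eps/7) = eps.

delta = min(1, eps/7)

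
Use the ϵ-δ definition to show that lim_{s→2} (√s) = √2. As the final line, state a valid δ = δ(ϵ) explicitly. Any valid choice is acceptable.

δ = min(2, √2·ϵ)

Fix ϵ > 0. We want δ > 0 such that 0 < |s − 2| < δ implies |√s − √2| < ϵ.
Multiplying by the conjugate, |√s − √2| = |s − 2|/(√s + √2).
Restrict δ ≤ 2 so that |s − 2| < 2 forces s > 0, and then √s + √2 > √2.
Hence |√s − √2| < |s − 2|/√2, which is < ϵ once |s − 2| < √2·ϵ.
Take δ = min(2, √2·ϵ). If 0 < |s − 2| < δ then s > 0 and |√s − √2| < |s − 2|/√2 < ϵ.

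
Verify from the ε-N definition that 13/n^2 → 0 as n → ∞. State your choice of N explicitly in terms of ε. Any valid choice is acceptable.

Suppose ε > 0. For n ≥ 1, |13/n^2 − 0| = 13/n^2.
13/n^2 < ε ⇔ n^2 > 13/ε ⇔ n > (13/ε)^{1/2}.
Take N = (13/ε)^{1/2}. Then n > N implies 13/n^2 < ε.

N = (13/ε)^{1/2}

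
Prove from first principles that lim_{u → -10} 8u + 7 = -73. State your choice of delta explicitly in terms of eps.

delta = eps/8

Let eps > 0. We need delta > 0 so that 0 < |u + 10| < delta implies |(8u + 7) + 73| < eps.
Since (8u + 7) + 73 = 8(u + 10), we have |(8u + 7) + 73| = 8|u + 10|.
So 8|u + 10| < eps exactly when |u + 10| < eps/8.
Take delta = eps/8. If 0 < |u + 10| < delta then |(8u + 7) + 73| = 8|u + 10| < 8·(eps/8) = eps.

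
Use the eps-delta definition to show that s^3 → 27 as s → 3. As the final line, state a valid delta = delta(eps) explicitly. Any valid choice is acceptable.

delta = min(2, eps/49)

Suppose eps > 0. We seek delta > 0 with 0 < |s − 3| < delta ⇒ |s^3 − 27| < eps.
Factor: s^3 − 27 = (s − 3)(s^2 + 3s + 9), so |s^3 − 27| = |s − 3|·|s^2 + 3s + 9|.
Impose delta ≤ 2 so that |s| < 5; then |s^2 + 3s + 9| ≤ 49.
Hence |s^3 − 27| ≤ 49|s − 3|, which is < eps once |s − 3| < eps/49.
Take delta = min(2, eps/49). If 0 < |s − 3| < delta then both bounds hold and |s^3 − 27| ≤ 49|s − 3| < 49·(eps/49) = eps.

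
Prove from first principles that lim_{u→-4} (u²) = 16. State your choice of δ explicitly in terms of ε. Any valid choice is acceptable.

δ = min(1, ε/9)

Fix ε > 0. We seek δ > 0 with 0 < |u + 4| < δ ⇒ |u² − 16| < ε.
Factor: u² − 16 = (u + 4)(u - 4), so |u² − 16| = |u + 4|·|u - 4|.
Restrict δ ≤ 1. Then |u + 4| < 1 gives |u| < 5, so by the triangle inequality |u - 4| ≤ 5 + 4 = 9.
Hence |u² − 16| ≤ 9|u + 4|, which is < ε once |u + 4| < ε/9.
Take δ = min(1, ε/9). If 0 < |u + 4| < δ then both bounds hold and |u² − 16| ≤ 9|u + 4| < 9·(ε/9) = ε.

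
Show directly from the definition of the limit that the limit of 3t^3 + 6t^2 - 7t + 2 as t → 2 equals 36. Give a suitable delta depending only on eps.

delta = min(1, eps/80)

Suppose eps > 0. We want delta > 0 such that 0 < |t − 2| < delta implies |(3t^3 + 6t^2 - 7t + 2) − 36| < eps.
(3t^3 + 6t^2 - 7t + 2) − 36 = 3t^3 + 6t^2 - 7t - 34 = (t − 2)(3t^2 + 12t + 17).
So |(3t^3 + 6t^2 - 7t + 2) − 36| = |t − 2|·|3t^2 + 12t + 17|.
Assume first that |t − 2| < 1, so |t| < 3. Then |3t^2 + 12t + 17| ≤ 3·3^2 + 12·3 + 17 = 80.
Hence |(3t^3 + 6t^2 - 7t + 2) − 36| ≤ 80|t − 2| < eps provided |t − 2| < eps/80.
Take delta = min(1, eps/80). Then 0 < |t − 2| < delta gives both |t − 2| < 1 and |t − 2| < eps/80, so |(3t^3 + 6t^2 - 7t + 2) − 36| < eps.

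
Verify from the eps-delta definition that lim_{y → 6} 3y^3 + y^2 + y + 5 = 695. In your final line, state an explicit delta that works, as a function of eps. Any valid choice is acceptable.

Let eps > 0 be given. We want delta > 0 such that 0 < |y − 6| < delta implies |(3y^3 + y^2 + y + 5) − 695| < eps.
(3y^3 + y^2 + y + 5) − 695 = 3y^3 + y^2 + y - 690 = (y − 6)(3y^2 + 19y + 115).
So |(3y^3 + y^2 + y + 5) − 695| = |y − 6|·|3y^2 + 19y + 115|.
Assume first that |y − 6| < 2, so |y| < 8. Then |3y^2 + 19y + 115| ≤ 3·8^2 + 19·8 + 115 = 459.
Hence |(3y^3 + y^2 + y + 5) − 695| ≤ 459|y − 6| < eps provided |y − 6| < eps/459.
Take delta = min(2, eps/459). Then 0 < |y − 6| < delta gives both |y − 6| < 2 and |y − 6| < eps/459, so |(3y^3 + y^2 + y + 5) − 695| < eps.

delta = min(2, eps/459)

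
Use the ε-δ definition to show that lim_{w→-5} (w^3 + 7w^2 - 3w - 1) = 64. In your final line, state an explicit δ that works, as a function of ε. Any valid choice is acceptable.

δ = min(1, ε/61)

Fix ε > 0. We want δ > 0 such that 0 < |w + 5| < δ implies |(w^3 + 7w^2 - 3w - 1) − 64| < ε.
(w^3 + 7w^2 - 3w - 1) − 64 = w^3 + 7w^2 - 3w - 65 = (w + 5)(w^2 + 2w - 13).
So |(w^3 + 7w^2 - 3w - 1) − 64| = |w + 5|·|w^2 + 2w - 13|.
Assume first that |w + 5| < 1, so |w| < 6. Then |w^2 + 2w - 13| ≤ 6^2 + 2·6 + 13 = 61.
Hence |(w^3 + 7w^2 - 3w - 1) − 64| ≤ 61|w + 5| < ε provided |w + 5| < ε/61.
Take δ = min(1, ε/61). Then 0 < |w + 5| < δ gives both |w + 5| < 1 and |w + 5| < ε/61, so |(w^3 + 7w^2 - 3w - 1) − 64| < ε.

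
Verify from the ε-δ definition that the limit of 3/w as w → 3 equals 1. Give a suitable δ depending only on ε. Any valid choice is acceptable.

δ = min(3/2, (3/2)ε)

Let ε > 0. We seek δ > 0 such that 0 < |w − 3| < δ implies |3/w − 1| < ε.
|3/w − 1| = 3·|3 − w|/(3·|w|) = 3|w − 3|/(3|w|).
Restrict δ ≤ 3/2. Then |w − 3| < 3/2 gives |w| > 3/2, so 3|w| > 9/2.
Then |3/w − 1| < 3|w − 3|/(9/2), which is < ε when |w − 3| < (3/2)ε.
Take δ = min(3/2, (3/2)ε). Then 0 < |w − 3| < δ gives both |w − 3| < 3/2 and |w − 3| < (3/2)ε, so |3/w − 1| < ε.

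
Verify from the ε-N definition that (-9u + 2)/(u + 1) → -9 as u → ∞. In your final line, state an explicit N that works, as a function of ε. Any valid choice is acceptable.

Fix ε > 0. We seek N > 0 such that u > N implies |(-9u + 2)/(u + 1) + 9| < ε.
(-9u + 2)/(u + 1) + 9 = ((-9u + 2) − (-9)(u + 1)) / ((u + 1)) = 11/((u + 1)).
For u > 0 we have u + 1 > u, so |(-9u + 2)/(u + 1) + 9| = 11/((u + 1)) < 11/(u) = 11/u.
Thus |(-9u + 2)/(u + 1) + 9| < ε whenever u > 11/ε.
Take N = 11/ε. If u > N then |(-9u + 2)/(u + 1) + 9| < 11/u < ε.

N = 11/ε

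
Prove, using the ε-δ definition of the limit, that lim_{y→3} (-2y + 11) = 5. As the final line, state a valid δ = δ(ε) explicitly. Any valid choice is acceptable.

Suppose ε > 0. We need δ > 0 so that 0 < |y − 3| < δ implies |(-2y + 11) − 5| < ε.
Since (-2y + 11) − 5 = -2(y − 3), we have |(-2y + 11) − 5| = 2|y − 3|.
So 2|y − 3| < ε exactly when |y − 3| < ε/2.
Choosing δ = ε/2 gives |(-2y + 11) − 5| = 2|y − 3| < ε whenever |y − 3| < δ.

δ = ε/2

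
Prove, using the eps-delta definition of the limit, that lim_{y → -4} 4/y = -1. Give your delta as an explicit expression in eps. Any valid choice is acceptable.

delta = min(2, 2eps)

Suppose eps > 0. We seek delta > 0 such that 0 < |y + 4| < delta implies |4/y + 1| < eps.
|4/y + 1| = 4·|-4 − y|/(4·|y|) = 4|y + 4|/(4|y|).
Require delta ≤ 2 so that |y| > 4 − 2 = 2, hence 4|y| > 8.
Then |4/y + 1| < 4|y + 4|/8, which is < eps when |y + 4| < 2eps.
Take delta = min(2, 2eps). Then 0 < |y + 4| < delta gives both |y + 4| < 2 and |y + 4| < 2eps, so |4/y + 1| < eps.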